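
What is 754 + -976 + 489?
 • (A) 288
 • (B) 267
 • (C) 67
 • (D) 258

First: 754 + -976 = -222
Then: -222 + 489 = 267
B) 267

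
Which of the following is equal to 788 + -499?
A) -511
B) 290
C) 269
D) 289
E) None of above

788 + -499 = 289
D) 289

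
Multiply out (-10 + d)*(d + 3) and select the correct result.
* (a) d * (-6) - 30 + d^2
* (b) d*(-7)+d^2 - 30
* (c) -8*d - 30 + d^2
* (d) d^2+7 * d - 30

Expanding (-10 + d)*(d + 3):
= d*(-7)+d^2 - 30
b) d*(-7)+d^2 - 30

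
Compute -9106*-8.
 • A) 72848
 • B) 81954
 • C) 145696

-9106 * -8 = 72848
A) 72848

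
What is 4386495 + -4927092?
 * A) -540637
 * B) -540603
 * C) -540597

4386495 + -4927092 = -540597
C) -540597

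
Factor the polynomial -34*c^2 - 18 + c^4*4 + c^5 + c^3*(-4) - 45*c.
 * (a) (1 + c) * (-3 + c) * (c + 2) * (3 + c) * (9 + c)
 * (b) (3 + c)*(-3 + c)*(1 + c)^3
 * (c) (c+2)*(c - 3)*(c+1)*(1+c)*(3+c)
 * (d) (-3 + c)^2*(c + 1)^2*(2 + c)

We need to factor -34*c^2 - 18 + c^4*4 + c^5 + c^3*(-4) - 45*c.
The factored form is (c+2)*(c - 3)*(c+1)*(1+c)*(3+c).
c) (c+2)*(c - 3)*(c+1)*(1+c)*(3+c)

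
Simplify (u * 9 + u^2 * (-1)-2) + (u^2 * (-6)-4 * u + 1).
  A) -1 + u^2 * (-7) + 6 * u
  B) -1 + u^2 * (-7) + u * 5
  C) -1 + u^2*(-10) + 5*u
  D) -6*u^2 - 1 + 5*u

Adding the polynomials and combining like terms:
(u*9 + u^2*(-1) - 2) + (u^2*(-6) - 4*u + 1)
= -1 + u^2 * (-7) + u * 5
B) -1 + u^2 * (-7) + u * 5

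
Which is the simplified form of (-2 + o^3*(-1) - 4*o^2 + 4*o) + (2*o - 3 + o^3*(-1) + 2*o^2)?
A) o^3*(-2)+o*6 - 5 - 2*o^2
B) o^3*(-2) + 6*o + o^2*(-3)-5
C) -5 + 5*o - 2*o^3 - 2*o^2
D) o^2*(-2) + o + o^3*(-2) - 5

Adding the polynomials and combining like terms:
(-2 + o^3*(-1) - 4*o^2 + 4*o) + (2*o - 3 + o^3*(-1) + 2*o^2)
= o^3*(-2)+o*6 - 5 - 2*o^2
A) o^3*(-2)+o*6 - 5 - 2*o^2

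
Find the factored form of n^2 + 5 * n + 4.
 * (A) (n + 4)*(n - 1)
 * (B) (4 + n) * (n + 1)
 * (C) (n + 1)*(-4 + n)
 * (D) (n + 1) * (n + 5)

We need to factor n^2 + 5 * n + 4.
The factored form is (4 + n) * (n + 1).
B) (4 + n) * (n + 1)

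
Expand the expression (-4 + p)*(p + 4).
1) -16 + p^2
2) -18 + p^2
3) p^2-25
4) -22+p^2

Expanding (-4 + p)*(p + 4):
= -16 + p^2
1) -16 + p^2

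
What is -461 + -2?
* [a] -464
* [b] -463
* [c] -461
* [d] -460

-461 + -2 = -463
b) -463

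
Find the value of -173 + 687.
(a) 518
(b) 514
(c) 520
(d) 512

-173 + 687 = 514
b) 514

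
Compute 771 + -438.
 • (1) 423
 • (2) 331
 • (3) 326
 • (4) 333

771 + -438 = 333
4) 333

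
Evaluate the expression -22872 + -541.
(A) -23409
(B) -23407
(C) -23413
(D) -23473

-22872 + -541 = -23413
C) -23413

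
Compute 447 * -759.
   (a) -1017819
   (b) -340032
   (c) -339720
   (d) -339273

447 * -759 = -339273
d) -339273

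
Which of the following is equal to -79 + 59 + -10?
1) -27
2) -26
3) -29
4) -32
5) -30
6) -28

First: -79 + 59 = -20
Then: -20 + -10 = -30
5) -30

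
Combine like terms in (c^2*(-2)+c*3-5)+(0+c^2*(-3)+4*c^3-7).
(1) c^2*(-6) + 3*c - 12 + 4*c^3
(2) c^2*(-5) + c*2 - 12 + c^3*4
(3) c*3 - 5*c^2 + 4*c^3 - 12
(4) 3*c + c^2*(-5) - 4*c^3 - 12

Adding the polynomials and combining like terms:
(c^2*(-2) + c*3 - 5) + (0 + c^2*(-3) + 4*c^3 - 7)
= c*3 - 5*c^2 + 4*c^3 - 12
3) c*3 - 5*c^2 + 4*c^3 - 12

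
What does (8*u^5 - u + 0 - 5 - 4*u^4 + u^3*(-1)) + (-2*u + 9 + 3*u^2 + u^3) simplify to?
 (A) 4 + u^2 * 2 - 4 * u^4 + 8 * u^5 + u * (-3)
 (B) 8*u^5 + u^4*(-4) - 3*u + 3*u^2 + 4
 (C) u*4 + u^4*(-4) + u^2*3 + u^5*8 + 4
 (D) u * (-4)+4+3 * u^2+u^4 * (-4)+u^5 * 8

Adding the polynomials and combining like terms:
(8*u^5 - u + 0 - 5 - 4*u^4 + u^3*(-1)) + (-2*u + 9 + 3*u^2 + u^3)
= 8*u^5 + u^4*(-4) - 3*u + 3*u^2 + 4
B) 8*u^5 + u^4*(-4) - 3*u + 3*u^2 + 4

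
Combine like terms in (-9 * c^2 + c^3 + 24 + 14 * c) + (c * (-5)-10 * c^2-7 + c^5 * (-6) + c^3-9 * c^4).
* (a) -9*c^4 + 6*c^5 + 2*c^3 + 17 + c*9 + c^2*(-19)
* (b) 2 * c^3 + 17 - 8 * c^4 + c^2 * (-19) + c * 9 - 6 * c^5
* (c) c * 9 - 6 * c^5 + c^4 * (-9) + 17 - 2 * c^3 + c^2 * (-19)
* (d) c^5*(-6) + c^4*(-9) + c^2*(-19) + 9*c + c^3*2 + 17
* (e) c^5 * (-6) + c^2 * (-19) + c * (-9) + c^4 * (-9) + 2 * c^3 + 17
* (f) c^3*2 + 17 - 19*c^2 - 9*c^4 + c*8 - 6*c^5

Adding the polynomials and combining like terms:
(-9*c^2 + c^3 + 24 + 14*c) + (c*(-5) - 10*c^2 - 7 + c^5*(-6) + c^3 - 9*c^4)
= c^5*(-6) + c^4*(-9) + c^2*(-19) + 9*c + c^3*2 + 17
d) c^5*(-6) + c^4*(-9) + c^2*(-19) + 9*c + c^3*2 + 17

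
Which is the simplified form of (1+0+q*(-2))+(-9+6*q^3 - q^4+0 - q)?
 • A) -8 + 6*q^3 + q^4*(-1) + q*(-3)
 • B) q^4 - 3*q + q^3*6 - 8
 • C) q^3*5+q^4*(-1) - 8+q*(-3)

Adding the polynomials and combining like terms:
(1 + 0 + q*(-2)) + (-9 + 6*q^3 - q^4 + 0 - q)
= -8 + 6*q^3 + q^4*(-1) + q*(-3)
A) -8 + 6*q^3 + q^4*(-1) + q*(-3)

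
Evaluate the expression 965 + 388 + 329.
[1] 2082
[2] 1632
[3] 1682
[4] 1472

First: 965 + 388 = 1353
Then: 1353 + 329 = 1682
3) 1682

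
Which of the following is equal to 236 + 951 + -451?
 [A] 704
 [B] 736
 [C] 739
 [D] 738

First: 236 + 951 = 1187
Then: 1187 + -451 = 736
B) 736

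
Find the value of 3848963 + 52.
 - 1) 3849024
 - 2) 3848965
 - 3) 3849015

3848963 + 52 = 3849015
3) 3849015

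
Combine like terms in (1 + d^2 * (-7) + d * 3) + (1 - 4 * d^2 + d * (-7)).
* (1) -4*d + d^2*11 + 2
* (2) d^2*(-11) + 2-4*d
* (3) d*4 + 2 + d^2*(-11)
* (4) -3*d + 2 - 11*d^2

Adding the polynomials and combining like terms:
(1 + d^2*(-7) + d*3) + (1 - 4*d^2 + d*(-7))
= d^2*(-11) + 2-4*d
2) d^2*(-11) + 2-4*d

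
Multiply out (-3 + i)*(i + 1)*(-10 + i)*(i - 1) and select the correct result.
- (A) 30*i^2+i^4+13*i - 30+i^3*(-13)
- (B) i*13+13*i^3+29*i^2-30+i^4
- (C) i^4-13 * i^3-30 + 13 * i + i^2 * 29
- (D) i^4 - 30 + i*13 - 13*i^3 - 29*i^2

Expanding (-3 + i)*(i + 1)*(-10 + i)*(i - 1):
= i^4-13 * i^3-30 + 13 * i + i^2 * 29
C) i^4-13 * i^3-30 + 13 * i + i^2 * 29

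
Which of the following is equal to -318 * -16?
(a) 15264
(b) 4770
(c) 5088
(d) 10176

-318 * -16 = 5088
c) 5088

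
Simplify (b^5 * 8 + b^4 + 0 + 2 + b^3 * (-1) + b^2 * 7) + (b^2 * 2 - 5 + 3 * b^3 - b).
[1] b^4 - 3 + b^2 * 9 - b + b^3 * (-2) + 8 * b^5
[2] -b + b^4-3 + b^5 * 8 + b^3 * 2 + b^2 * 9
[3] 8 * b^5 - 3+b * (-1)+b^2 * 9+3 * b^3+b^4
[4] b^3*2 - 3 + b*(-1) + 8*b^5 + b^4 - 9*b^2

Adding the polynomials and combining like terms:
(b^5*8 + b^4 + 0 + 2 + b^3*(-1) + b^2*7) + (b^2*2 - 5 + 3*b^3 - b)
= -b + b^4-3 + b^5 * 8 + b^3 * 2 + b^2 * 9
2) -b + b^4-3 + b^5 * 8 + b^3 * 2 + b^2 * 9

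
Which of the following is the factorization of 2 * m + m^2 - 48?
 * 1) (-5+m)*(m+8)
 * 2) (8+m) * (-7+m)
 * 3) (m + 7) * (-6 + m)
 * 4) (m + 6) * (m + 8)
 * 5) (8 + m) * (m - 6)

We need to factor 2 * m + m^2 - 48.
The factored form is (8 + m) * (m - 6).
5) (8 + m) * (m - 6)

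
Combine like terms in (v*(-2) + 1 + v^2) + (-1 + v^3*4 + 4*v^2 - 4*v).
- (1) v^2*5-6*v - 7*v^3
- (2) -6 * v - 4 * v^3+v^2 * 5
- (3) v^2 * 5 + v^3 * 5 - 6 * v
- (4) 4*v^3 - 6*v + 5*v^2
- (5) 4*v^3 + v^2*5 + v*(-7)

Adding the polynomials and combining like terms:
(v*(-2) + 1 + v^2) + (-1 + v^3*4 + 4*v^2 - 4*v)
= 4*v^3 - 6*v + 5*v^2
4) 4*v^3 - 6*v + 5*v^2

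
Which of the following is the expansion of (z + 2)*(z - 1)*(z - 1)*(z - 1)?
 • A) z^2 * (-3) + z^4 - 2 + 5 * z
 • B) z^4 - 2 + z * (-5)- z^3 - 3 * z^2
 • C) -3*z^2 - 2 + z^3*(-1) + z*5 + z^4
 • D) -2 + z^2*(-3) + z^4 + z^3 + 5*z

Expanding (z + 2)*(z - 1)*(z - 1)*(z - 1):
= -3*z^2 - 2 + z^3*(-1) + z*5 + z^4
C) -3*z^2 - 2 + z^3*(-1) + z*5 + z^4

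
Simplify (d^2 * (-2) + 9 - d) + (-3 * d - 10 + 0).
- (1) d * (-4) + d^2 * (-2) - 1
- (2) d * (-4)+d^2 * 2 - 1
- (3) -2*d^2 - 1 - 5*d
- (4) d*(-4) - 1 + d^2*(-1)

Adding the polynomials and combining like terms:
(d^2*(-2) + 9 - d) + (-3*d - 10 + 0)
= d * (-4) + d^2 * (-2) - 1
1) d * (-4) + d^2 * (-2) - 1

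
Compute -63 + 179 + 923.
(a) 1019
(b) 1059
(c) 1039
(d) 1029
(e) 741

First: -63 + 179 = 116
Then: 116 + 923 = 1039
c) 1039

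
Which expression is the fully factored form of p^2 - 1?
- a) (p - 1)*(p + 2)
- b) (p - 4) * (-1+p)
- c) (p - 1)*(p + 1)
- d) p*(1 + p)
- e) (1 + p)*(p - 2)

We need to factor p^2 - 1.
The factored form is (p - 1)*(p + 1).
c) (p - 1)*(p + 1)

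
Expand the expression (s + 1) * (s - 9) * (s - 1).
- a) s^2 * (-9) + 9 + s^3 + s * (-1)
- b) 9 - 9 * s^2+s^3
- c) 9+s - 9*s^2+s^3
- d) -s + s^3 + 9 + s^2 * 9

Expanding (s + 1) * (s - 9) * (s - 1):
= s^2 * (-9) + 9 + s^3 + s * (-1)
a) s^2 * (-9) + 9 + s^3 + s * (-1)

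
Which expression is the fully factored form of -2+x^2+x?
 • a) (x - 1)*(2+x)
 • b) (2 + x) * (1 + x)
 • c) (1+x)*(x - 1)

We need to factor -2+x^2+x.
The factored form is (x - 1)*(2+x).
a) (x - 1)*(2+x)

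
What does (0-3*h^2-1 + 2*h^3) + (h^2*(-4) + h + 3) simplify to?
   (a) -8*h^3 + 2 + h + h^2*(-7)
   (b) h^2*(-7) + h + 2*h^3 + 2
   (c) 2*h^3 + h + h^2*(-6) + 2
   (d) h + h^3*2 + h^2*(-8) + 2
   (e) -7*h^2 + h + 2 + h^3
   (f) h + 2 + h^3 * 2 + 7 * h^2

Adding the polynomials and combining like terms:
(0 - 3*h^2 - 1 + 2*h^3) + (h^2*(-4) + h + 3)
= h^2*(-7) + h + 2*h^3 + 2
b) h^2*(-7) + h + 2*h^3 + 2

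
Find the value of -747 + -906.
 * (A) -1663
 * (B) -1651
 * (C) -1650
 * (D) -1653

-747 + -906 = -1653
D) -1653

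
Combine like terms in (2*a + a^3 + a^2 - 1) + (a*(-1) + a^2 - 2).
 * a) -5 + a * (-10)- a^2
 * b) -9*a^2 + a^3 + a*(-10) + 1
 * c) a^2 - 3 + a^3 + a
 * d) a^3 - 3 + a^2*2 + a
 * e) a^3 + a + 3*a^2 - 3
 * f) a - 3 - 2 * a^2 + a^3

Adding the polynomials and combining like terms:
(2*a + a^3 + a^2 - 1) + (a*(-1) + a^2 - 2)
= a^3 - 3 + a^2*2 + a
d) a^3 - 3 + a^2*2 + a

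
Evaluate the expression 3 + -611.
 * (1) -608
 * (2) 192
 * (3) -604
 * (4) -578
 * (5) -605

3 + -611 = -608
1) -608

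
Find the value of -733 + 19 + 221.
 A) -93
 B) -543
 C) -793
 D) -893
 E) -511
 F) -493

First: -733 + 19 = -714
Then: -714 + 221 = -493
F) -493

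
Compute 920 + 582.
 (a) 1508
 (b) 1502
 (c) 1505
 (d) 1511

920 + 582 = 1502
b) 1502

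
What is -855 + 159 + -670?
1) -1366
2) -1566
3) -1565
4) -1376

First: -855 + 159 = -696
Then: -696 + -670 = -1366
1) -1366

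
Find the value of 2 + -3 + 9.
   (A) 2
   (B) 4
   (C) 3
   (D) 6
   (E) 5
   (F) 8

First: 2 + -3 = -1
Then: -1 + 9 = 8
F) 8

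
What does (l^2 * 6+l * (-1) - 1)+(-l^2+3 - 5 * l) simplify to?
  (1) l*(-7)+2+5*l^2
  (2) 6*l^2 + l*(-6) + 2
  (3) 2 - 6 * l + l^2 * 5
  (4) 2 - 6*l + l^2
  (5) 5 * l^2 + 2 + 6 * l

Adding the polynomials and combining like terms:
(l^2*6 + l*(-1) - 1) + (-l^2 + 3 - 5*l)
= 2 - 6 * l + l^2 * 5
3) 2 - 6 * l + l^2 * 5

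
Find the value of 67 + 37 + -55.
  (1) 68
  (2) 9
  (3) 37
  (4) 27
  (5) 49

First: 67 + 37 = 104
Then: 104 + -55 = 49
5) 49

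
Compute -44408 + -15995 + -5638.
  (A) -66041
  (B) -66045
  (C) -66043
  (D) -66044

First: -44408 + -15995 = -60403
Then: -60403 + -5638 = -66041
A) -66041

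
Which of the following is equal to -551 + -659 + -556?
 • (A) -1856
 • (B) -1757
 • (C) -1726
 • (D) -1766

First: -551 + -659 = -1210
Then: -1210 + -556 = -1766
D) -1766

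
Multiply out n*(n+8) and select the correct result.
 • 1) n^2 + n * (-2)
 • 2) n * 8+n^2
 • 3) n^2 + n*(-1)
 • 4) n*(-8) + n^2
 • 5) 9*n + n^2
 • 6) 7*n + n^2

Expanding n*(n+8):
= n * 8+n^2
2) n * 8+n^2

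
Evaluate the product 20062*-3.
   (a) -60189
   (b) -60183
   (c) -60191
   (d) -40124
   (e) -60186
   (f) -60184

20062 * -3 = -60186
e) -60186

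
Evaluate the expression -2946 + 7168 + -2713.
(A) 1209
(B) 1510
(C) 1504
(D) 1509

First: -2946 + 7168 = 4222
Then: 4222 + -2713 = 1509
D) 1509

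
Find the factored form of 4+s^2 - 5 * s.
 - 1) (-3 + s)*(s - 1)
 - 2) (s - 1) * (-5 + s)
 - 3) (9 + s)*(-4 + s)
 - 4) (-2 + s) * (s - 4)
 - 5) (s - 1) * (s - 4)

We need to factor 4+s^2 - 5 * s.
The factored form is (s - 1) * (s - 4).
5) (s - 1) * (s - 4)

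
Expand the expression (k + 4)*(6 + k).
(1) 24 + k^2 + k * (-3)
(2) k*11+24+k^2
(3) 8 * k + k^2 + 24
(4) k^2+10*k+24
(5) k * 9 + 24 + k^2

Expanding (k + 4)*(6 + k):
= k^2+10*k+24
4) k^2+10*k+24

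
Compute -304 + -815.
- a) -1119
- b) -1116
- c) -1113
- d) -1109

-304 + -815 = -1119
a) -1119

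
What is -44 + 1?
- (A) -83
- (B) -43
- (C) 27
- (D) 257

-44 + 1 = -43
B) -43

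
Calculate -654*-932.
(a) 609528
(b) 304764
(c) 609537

-654 * -932 = 609528
a) 609528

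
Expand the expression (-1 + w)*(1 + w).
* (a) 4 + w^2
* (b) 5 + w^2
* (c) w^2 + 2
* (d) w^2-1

Expanding (-1 + w)*(1 + w):
= w^2-1
d) w^2-1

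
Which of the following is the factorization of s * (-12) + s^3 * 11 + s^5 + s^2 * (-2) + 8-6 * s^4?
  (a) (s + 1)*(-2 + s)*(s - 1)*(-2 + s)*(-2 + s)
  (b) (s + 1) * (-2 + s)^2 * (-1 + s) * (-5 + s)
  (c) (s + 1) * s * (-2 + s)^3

We need to factor s * (-12) + s^3 * 11 + s^5 + s^2 * (-2) + 8-6 * s^4.
The factored form is (s + 1)*(-2 + s)*(s - 1)*(-2 + s)*(-2 + s).
a) (s + 1)*(-2 + s)*(s - 1)*(-2 + s)*(-2 + s)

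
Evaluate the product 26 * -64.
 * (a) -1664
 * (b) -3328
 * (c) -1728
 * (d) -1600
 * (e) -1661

26 * -64 = -1664
a) -1664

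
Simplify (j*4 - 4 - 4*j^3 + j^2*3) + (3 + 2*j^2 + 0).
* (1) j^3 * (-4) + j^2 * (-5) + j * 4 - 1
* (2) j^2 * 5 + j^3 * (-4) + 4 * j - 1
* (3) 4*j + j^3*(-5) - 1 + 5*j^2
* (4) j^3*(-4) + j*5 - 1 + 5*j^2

Adding the polynomials and combining like terms:
(j*4 - 4 - 4*j^3 + j^2*3) + (3 + 2*j^2 + 0)
= j^2 * 5 + j^3 * (-4) + 4 * j - 1
2) j^2 * 5 + j^3 * (-4) + 4 * j - 1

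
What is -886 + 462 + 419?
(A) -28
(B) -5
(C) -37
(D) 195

First: -886 + 462 = -424
Then: -424 + 419 = -5
B) -5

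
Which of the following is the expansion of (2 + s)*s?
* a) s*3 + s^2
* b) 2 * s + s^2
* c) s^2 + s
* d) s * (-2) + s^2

Expanding (2 + s)*s:
= 2 * s + s^2
b) 2 * s + s^2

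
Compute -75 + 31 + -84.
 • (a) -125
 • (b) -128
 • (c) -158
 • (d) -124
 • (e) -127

First: -75 + 31 = -44
Then: -44 + -84 = -128
b) -128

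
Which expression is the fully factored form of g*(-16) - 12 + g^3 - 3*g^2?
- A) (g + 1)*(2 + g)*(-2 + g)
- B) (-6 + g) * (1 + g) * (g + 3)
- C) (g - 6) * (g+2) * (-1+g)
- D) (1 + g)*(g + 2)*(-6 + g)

We need to factor g*(-16) - 12 + g^3 - 3*g^2.
The factored form is (1 + g)*(g + 2)*(-6 + g).
D) (1 + g)*(g + 2)*(-6 + g)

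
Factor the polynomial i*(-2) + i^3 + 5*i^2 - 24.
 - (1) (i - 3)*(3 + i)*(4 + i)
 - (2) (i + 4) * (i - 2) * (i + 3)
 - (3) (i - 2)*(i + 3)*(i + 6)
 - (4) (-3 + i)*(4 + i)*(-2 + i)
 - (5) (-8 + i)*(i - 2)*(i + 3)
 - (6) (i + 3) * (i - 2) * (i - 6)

We need to factor i*(-2) + i^3 + 5*i^2 - 24.
The factored form is (i + 4) * (i - 2) * (i + 3).
2) (i + 4) * (i - 2) * (i + 3)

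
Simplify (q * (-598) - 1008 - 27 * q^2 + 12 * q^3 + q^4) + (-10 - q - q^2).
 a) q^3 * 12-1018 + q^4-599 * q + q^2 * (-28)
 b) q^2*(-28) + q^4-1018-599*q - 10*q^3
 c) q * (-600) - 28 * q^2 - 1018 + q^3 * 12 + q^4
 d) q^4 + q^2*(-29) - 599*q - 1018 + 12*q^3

Adding the polynomials and combining like terms:
(q*(-598) - 1008 - 27*q^2 + 12*q^3 + q^4) + (-10 - q - q^2)
= q^3 * 12-1018 + q^4-599 * q + q^2 * (-28)
a) q^3 * 12-1018 + q^4-599 * q + q^2 * (-28)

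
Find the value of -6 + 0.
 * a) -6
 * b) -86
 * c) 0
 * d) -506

-6 + 0 = -6
a) -6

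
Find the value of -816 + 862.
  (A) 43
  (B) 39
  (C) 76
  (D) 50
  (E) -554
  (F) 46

-816 + 862 = 46
F) 46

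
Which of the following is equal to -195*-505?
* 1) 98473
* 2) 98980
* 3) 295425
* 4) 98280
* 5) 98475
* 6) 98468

-195 * -505 = 98475
5) 98475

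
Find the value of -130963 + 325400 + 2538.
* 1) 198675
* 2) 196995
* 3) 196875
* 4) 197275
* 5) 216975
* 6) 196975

First: -130963 + 325400 = 194437
Then: 194437 + 2538 = 196975
6) 196975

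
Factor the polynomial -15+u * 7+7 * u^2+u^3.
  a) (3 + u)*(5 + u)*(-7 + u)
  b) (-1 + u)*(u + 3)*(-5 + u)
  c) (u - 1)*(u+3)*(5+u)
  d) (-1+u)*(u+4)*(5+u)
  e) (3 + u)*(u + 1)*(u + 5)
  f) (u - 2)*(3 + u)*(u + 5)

We need to factor -15+u * 7+7 * u^2+u^3.
The factored form is (u - 1)*(u+3)*(5+u).
c) (u - 1)*(u+3)*(5+u)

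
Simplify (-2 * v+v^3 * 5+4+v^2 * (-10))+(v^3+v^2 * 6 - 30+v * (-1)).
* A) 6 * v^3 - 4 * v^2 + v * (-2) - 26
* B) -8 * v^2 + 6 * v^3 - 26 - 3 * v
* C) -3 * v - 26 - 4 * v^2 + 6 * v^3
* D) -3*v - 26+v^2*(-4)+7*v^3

Adding the polynomials and combining like terms:
(-2*v + v^3*5 + 4 + v^2*(-10)) + (v^3 + v^2*6 - 30 + v*(-1))
= -3 * v - 26 - 4 * v^2 + 6 * v^3
C) -3 * v - 26 - 4 * v^2 + 6 * v^3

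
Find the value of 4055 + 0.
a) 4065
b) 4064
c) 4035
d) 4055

4055 + 0 = 4055
d) 4055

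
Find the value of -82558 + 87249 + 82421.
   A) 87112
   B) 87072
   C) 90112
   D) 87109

First: -82558 + 87249 = 4691
Then: 4691 + 82421 = 87112
A) 87112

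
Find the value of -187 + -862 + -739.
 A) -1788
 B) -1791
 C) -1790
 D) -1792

First: -187 + -862 = -1049
Then: -1049 + -739 = -1788
A) -1788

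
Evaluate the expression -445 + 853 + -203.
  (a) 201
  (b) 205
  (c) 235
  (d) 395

First: -445 + 853 = 408
Then: 408 + -203 = 205
b) 205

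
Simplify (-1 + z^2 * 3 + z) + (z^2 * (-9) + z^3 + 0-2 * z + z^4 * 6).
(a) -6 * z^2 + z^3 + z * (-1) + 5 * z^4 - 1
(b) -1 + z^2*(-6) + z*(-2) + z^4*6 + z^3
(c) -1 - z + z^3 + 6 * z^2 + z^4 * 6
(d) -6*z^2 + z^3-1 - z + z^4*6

Adding the polynomials and combining like terms:
(-1 + z^2*3 + z) + (z^2*(-9) + z^3 + 0 - 2*z + z^4*6)
= -6*z^2 + z^3-1 - z + z^4*6
d) -6*z^2 + z^3-1 - z + z^4*6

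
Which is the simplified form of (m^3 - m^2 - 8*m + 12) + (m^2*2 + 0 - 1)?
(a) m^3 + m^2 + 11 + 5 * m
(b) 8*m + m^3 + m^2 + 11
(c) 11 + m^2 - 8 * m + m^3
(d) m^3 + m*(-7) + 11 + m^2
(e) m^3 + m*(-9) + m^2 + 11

Adding the polynomials and combining like terms:
(m^3 - m^2 - 8*m + 12) + (m^2*2 + 0 - 1)
= 11 + m^2 - 8 * m + m^3
c) 11 + m^2 - 8 * m + m^3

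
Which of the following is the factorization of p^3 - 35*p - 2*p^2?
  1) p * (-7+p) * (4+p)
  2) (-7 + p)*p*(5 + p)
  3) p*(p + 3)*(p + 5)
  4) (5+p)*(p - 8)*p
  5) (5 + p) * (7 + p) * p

We need to factor p^3 - 35*p - 2*p^2.
The factored form is (-7 + p)*p*(5 + p).
2) (-7 + p)*p*(5 + p)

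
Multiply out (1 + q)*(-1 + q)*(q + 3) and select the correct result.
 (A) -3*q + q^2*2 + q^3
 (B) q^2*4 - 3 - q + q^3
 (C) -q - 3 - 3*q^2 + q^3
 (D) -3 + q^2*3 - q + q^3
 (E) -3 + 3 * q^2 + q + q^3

Expanding (1 + q)*(-1 + q)*(q + 3):
= -3 + q^2*3 - q + q^3
D) -3 + q^2*3 - q + q^3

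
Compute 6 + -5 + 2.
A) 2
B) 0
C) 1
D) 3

First: 6 + -5 = 1
Then: 1 + 2 = 3
D) 3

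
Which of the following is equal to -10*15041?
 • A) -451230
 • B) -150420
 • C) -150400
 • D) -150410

-10 * 15041 = -150410
D) -150410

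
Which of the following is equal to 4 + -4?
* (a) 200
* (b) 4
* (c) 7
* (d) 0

4 + -4 = 0
d) 0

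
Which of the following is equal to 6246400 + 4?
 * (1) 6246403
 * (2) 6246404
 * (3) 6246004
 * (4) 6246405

6246400 + 4 = 6246404
2) 6246404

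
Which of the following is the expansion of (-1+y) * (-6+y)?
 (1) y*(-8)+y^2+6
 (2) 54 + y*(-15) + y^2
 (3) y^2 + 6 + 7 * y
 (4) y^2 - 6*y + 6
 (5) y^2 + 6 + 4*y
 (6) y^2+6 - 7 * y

Expanding (-1+y) * (-6+y):
= y^2+6 - 7 * y
6) y^2+6 - 7 * y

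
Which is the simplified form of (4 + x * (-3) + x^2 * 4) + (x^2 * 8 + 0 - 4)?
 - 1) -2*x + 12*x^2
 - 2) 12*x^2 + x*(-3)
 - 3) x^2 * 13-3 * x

Adding the polynomials and combining like terms:
(4 + x*(-3) + x^2*4) + (x^2*8 + 0 - 4)
= 12*x^2 + x*(-3)
2) 12*x^2 + x*(-3)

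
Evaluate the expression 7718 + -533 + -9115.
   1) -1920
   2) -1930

First: 7718 + -533 = 7185
Then: 7185 + -9115 = -1930
2) -1930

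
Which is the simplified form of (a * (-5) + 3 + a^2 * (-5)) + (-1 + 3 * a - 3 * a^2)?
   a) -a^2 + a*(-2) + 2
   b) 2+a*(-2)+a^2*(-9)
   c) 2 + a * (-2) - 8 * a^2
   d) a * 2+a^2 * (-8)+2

Adding the polynomials and combining like terms:
(a*(-5) + 3 + a^2*(-5)) + (-1 + 3*a - 3*a^2)
= 2 + a * (-2) - 8 * a^2
c) 2 + a * (-2) - 8 * a^2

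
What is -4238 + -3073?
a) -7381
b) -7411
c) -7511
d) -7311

-4238 + -3073 = -7311
d) -7311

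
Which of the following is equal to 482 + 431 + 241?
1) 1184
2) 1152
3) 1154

First: 482 + 431 = 913
Then: 913 + 241 = 1154
3) 1154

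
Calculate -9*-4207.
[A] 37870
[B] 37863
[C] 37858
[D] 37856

-9 * -4207 = 37863
B) 37863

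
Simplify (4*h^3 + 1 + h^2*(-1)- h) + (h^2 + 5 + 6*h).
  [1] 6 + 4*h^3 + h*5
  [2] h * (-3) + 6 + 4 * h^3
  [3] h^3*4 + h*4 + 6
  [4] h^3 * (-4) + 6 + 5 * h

Adding the polynomials and combining like terms:
(4*h^3 + 1 + h^2*(-1) - h) + (h^2 + 5 + 6*h)
= 6 + 4*h^3 + h*5
1) 6 + 4*h^3 + h*5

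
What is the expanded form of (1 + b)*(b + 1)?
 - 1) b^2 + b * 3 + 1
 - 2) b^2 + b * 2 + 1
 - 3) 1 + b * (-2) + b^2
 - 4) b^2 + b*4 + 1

Expanding (1 + b)*(b + 1):
= b^2 + b * 2 + 1
2) b^2 + b * 2 + 1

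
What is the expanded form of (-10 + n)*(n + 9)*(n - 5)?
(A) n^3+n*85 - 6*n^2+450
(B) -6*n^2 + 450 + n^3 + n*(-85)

Expanding (-10 + n)*(n + 9)*(n - 5):
= -6*n^2 + 450 + n^3 + n*(-85)
B) -6*n^2 + 450 + n^3 + n*(-85)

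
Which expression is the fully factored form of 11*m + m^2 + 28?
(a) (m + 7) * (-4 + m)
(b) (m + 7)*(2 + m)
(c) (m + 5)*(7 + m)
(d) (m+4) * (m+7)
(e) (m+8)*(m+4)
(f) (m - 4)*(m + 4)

We need to factor 11*m + m^2 + 28.
The factored form is (m+4) * (m+7).
d) (m+4) * (m+7)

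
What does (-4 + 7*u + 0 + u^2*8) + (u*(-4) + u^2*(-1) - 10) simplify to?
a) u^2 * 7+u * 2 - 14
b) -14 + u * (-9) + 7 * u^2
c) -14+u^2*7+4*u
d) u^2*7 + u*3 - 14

Adding the polynomials and combining like terms:
(-4 + 7*u + 0 + u^2*8) + (u*(-4) + u^2*(-1) - 10)
= u^2*7 + u*3 - 14
d) u^2*7 + u*3 - 14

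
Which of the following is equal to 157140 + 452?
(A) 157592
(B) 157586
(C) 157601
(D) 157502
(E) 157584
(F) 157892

157140 + 452 = 157592
A) 157592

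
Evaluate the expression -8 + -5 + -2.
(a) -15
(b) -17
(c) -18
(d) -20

First: -8 + -5 = -13
Then: -13 + -2 = -15
a) -15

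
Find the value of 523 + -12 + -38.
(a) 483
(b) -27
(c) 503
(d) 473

First: 523 + -12 = 511
Then: 511 + -38 = 473
d) 473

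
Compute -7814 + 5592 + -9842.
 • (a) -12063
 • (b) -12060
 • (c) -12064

First: -7814 + 5592 = -2222
Then: -2222 + -9842 = -12064
c) -12064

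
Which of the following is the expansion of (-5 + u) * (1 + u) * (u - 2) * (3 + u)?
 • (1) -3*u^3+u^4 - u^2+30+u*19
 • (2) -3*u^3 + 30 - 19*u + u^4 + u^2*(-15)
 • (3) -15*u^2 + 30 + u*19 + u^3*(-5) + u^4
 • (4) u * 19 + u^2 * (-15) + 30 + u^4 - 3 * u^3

Expanding (-5 + u) * (1 + u) * (u - 2) * (3 + u):
= u * 19 + u^2 * (-15) + 30 + u^4 - 3 * u^3
4) u * 19 + u^2 * (-15) + 30 + u^4 - 3 * u^3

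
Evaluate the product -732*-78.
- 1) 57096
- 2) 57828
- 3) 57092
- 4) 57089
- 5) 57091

-732 * -78 = 57096
1) 57096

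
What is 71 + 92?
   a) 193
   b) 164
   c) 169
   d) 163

71 + 92 = 163
d) 163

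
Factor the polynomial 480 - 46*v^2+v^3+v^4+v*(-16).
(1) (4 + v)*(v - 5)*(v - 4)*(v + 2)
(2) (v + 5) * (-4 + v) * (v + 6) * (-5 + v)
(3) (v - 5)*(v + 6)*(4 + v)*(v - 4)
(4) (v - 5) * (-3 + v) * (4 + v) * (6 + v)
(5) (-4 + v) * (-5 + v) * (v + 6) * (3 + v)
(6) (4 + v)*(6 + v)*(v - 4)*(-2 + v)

We need to factor 480 - 46*v^2+v^3+v^4+v*(-16).
The factored form is (v - 5)*(v + 6)*(4 + v)*(v - 4).
3) (v - 5)*(v + 6)*(4 + v)*(v - 4)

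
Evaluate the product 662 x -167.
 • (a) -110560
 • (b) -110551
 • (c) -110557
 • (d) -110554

662 * -167 = -110554
d) -110554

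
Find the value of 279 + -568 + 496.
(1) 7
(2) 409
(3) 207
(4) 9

First: 279 + -568 = -289
Then: -289 + 496 = 207
3) 207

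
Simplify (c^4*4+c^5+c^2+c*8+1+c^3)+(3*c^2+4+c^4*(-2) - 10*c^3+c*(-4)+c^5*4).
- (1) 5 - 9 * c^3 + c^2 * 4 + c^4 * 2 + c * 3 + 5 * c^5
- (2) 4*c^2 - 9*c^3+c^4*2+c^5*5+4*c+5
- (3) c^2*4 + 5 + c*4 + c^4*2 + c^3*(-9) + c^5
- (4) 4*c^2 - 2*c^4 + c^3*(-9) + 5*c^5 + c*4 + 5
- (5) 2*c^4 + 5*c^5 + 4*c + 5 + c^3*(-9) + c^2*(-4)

Adding the polynomials and combining like terms:
(c^4*4 + c^5 + c^2 + c*8 + 1 + c^3) + (3*c^2 + 4 + c^4*(-2) - 10*c^3 + c*(-4) + c^5*4)
= 4*c^2 - 9*c^3+c^4*2+c^5*5+4*c+5
2) 4*c^2 - 9*c^3+c^4*2+c^5*5+4*c+5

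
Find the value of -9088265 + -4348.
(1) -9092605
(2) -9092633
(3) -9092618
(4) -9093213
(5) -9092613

-9088265 + -4348 = -9092613
5) -9092613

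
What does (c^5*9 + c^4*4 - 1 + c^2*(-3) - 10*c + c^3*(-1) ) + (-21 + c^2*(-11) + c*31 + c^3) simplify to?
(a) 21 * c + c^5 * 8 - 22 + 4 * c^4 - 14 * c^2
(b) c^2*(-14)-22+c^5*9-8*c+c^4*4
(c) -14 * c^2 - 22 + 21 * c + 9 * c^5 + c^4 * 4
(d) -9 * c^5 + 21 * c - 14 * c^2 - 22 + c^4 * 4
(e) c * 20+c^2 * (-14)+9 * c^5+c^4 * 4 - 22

Adding the polynomials and combining like terms:
(c^5*9 + c^4*4 - 1 + c^2*(-3) - 10*c + c^3*(-1)) + (-21 + c^2*(-11) + c*31 + c^3)
= -14 * c^2 - 22 + 21 * c + 9 * c^5 + c^4 * 4
c) -14 * c^2 - 22 + 21 * c + 9 * c^5 + c^4 * 4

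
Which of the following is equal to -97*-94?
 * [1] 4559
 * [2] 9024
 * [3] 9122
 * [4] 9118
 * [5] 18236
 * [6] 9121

-97 * -94 = 9118
4) 9118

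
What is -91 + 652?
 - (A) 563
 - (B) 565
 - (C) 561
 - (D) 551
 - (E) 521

-91 + 652 = 561
C) 561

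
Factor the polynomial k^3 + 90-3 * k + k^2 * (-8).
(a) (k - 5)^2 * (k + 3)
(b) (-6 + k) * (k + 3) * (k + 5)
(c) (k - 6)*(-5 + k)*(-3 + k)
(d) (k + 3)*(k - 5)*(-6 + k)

We need to factor k^3 + 90-3 * k + k^2 * (-8).
The factored form is (k + 3)*(k - 5)*(-6 + k).
d) (k + 3)*(k - 5)*(-6 + k)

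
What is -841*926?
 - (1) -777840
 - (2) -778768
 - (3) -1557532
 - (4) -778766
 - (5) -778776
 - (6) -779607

-841 * 926 = -778766
4) -778766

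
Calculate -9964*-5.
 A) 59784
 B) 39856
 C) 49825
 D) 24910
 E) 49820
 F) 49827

-9964 * -5 = 49820
E) 49820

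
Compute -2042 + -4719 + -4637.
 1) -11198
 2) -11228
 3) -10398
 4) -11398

First: -2042 + -4719 = -6761
Then: -6761 + -4637 = -11398
4) -11398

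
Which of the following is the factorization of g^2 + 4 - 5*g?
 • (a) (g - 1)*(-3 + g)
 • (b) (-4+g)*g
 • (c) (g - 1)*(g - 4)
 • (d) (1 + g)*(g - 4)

We need to factor g^2 + 4 - 5*g.
The factored form is (g - 1)*(g - 4).
c) (g - 1)*(g - 4)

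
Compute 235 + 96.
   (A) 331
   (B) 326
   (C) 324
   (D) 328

235 + 96 = 331
A) 331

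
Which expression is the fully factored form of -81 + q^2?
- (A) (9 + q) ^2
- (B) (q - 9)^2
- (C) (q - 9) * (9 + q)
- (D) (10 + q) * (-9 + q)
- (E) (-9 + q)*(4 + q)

We need to factor -81 + q^2.
The factored form is (q - 9) * (9 + q).
C) (q - 9) * (9 + q)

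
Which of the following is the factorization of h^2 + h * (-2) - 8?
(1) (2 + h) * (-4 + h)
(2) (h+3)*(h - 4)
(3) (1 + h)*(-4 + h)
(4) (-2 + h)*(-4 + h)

We need to factor h^2 + h * (-2) - 8.
The factored form is (2 + h) * (-4 + h).
1) (2 + h) * (-4 + h)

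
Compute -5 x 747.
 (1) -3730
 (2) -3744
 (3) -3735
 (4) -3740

-5 * 747 = -3735
3) -3735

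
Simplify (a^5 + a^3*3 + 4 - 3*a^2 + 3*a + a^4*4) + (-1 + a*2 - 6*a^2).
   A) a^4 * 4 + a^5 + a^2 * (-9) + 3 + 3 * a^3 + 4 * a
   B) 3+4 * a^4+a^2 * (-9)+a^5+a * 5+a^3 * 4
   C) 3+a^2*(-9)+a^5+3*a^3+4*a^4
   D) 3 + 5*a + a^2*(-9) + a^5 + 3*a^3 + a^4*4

Adding the polynomials and combining like terms:
(a^5 + a^3*3 + 4 - 3*a^2 + 3*a + a^4*4) + (-1 + a*2 - 6*a^2)
= 3 + 5*a + a^2*(-9) + a^5 + 3*a^3 + a^4*4
D) 3 + 5*a + a^2*(-9) + a^5 + 3*a^3 + a^4*4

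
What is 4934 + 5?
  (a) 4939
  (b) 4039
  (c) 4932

4934 + 5 = 4939
a) 4939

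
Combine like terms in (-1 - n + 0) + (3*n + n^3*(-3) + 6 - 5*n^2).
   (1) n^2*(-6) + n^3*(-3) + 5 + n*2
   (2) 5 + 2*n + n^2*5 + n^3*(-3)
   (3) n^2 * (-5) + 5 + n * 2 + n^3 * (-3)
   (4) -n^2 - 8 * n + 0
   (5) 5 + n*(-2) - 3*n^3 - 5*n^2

Adding the polynomials and combining like terms:
(-1 - n + 0) + (3*n + n^3*(-3) + 6 - 5*n^2)
= n^2 * (-5) + 5 + n * 2 + n^3 * (-3)
3) n^2 * (-5) + 5 + n * 2 + n^3 * (-3)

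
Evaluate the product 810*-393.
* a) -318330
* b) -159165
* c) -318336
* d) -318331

810 * -393 = -318330
a) -318330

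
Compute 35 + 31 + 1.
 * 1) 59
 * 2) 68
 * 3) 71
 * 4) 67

First: 35 + 31 = 66
Then: 66 + 1 = 67
4) 67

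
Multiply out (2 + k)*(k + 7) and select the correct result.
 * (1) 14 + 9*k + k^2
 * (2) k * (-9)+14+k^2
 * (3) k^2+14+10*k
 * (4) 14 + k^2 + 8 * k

Expanding (2 + k)*(k + 7):
= 14 + 9*k + k^2
1) 14 + 9*k + k^2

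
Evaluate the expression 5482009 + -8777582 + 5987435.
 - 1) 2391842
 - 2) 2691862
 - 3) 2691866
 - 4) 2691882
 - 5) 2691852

First: 5482009 + -8777582 = -3295573
Then: -3295573 + 5987435 = 2691862
2) 2691862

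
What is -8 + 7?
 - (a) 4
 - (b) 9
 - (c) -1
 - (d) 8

-8 + 7 = -1
c) -1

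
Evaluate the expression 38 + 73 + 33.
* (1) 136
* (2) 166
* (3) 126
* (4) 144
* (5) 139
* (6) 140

First: 38 + 73 = 111
Then: 111 + 33 = 144
4) 144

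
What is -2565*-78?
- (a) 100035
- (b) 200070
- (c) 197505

-2565 * -78 = 200070
b) 200070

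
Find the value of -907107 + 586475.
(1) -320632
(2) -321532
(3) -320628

-907107 + 586475 = -320632
1) -320632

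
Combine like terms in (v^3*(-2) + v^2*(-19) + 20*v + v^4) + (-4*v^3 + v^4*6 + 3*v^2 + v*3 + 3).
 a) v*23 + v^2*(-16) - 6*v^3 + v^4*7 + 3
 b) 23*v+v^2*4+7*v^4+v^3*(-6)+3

Adding the polynomials and combining like terms:
(v^3*(-2) + v^2*(-19) + 20*v + v^4) + (-4*v^3 + v^4*6 + 3*v^2 + v*3 + 3)
= v*23 + v^2*(-16) - 6*v^3 + v^4*7 + 3
a) v*23 + v^2*(-16) - 6*v^3 + v^4*7 + 3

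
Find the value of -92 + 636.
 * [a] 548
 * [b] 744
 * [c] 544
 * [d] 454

-92 + 636 = 544
c) 544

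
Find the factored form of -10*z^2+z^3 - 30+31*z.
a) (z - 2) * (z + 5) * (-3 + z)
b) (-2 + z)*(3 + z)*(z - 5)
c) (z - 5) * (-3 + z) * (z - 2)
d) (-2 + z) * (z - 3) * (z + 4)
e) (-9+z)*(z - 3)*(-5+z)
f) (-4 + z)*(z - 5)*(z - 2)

We need to factor -10*z^2+z^3 - 30+31*z.
The factored form is (z - 5) * (-3 + z) * (z - 2).
c) (z - 5) * (-3 + z) * (z - 2)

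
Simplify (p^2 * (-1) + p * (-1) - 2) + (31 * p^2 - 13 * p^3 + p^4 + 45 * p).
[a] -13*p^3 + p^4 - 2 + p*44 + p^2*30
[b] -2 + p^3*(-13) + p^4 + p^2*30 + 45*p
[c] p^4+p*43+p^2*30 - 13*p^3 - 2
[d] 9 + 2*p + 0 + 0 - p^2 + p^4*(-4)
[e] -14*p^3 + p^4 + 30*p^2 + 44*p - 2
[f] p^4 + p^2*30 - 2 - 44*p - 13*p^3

Adding the polynomials and combining like terms:
(p^2*(-1) + p*(-1) - 2) + (31*p^2 - 13*p^3 + p^4 + 45*p)
= -13*p^3 + p^4 - 2 + p*44 + p^2*30
a) -13*p^3 + p^4 - 2 + p*44 + p^2*30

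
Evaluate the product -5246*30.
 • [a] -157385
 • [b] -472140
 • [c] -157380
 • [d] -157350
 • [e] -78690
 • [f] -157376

-5246 * 30 = -157380
c) -157380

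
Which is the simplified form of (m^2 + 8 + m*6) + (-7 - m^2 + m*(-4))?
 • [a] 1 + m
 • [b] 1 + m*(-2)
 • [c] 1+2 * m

Adding the polynomials and combining like terms:
(m^2 + 8 + m*6) + (-7 - m^2 + m*(-4))
= 1+2 * m
c) 1+2 * m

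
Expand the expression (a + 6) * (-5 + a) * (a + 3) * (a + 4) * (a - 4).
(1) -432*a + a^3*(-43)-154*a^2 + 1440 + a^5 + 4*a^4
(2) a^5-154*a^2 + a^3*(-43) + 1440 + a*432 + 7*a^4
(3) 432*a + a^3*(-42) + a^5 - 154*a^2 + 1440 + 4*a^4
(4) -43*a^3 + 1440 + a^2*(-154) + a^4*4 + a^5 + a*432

Expanding (a + 6) * (-5 + a) * (a + 3) * (a + 4) * (a - 4):
= -43*a^3 + 1440 + a^2*(-154) + a^4*4 + a^5 + a*432
4) -43*a^3 + 1440 + a^2*(-154) + a^4*4 + a^5 + a*432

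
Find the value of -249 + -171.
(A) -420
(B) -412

-249 + -171 = -420
A) -420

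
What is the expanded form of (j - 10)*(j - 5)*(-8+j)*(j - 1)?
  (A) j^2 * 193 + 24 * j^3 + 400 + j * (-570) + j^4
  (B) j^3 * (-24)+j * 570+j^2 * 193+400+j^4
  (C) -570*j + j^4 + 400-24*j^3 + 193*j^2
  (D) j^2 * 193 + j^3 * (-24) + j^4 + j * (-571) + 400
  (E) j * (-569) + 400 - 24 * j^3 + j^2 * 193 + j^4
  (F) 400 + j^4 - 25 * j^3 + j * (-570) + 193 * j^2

Expanding (j - 10)*(j - 5)*(-8+j)*(j - 1):
= -570*j + j^4 + 400-24*j^3 + 193*j^2
C) -570*j + j^4 + 400-24*j^3 + 193*j^2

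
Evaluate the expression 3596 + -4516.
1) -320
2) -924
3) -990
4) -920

3596 + -4516 = -920
4) -920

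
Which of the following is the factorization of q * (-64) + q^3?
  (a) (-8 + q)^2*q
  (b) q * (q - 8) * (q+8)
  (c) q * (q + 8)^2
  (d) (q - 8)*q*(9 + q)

We need to factor q * (-64) + q^3.
The factored form is q * (q - 8) * (q+8).
b) q * (q - 8) * (q+8)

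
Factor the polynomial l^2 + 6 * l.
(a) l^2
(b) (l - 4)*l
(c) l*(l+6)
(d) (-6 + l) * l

We need to factor l^2 + 6 * l.
The factored form is l*(l+6).
c) l*(l+6)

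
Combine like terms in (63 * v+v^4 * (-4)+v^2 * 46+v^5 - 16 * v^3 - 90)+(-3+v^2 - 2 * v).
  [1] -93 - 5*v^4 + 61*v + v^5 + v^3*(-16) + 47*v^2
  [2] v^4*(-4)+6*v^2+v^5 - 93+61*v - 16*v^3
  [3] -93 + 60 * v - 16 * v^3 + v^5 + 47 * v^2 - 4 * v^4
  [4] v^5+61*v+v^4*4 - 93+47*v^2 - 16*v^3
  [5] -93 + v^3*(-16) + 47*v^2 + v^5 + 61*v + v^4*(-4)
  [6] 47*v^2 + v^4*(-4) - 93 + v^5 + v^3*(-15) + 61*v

Adding the polynomials and combining like terms:
(63*v + v^4*(-4) + v^2*46 + v^5 - 16*v^3 - 90) + (-3 + v^2 - 2*v)
= -93 + v^3*(-16) + 47*v^2 + v^5 + 61*v + v^4*(-4)
5) -93 + v^3*(-16) + 47*v^2 + v^5 + 61*v + v^4*(-4)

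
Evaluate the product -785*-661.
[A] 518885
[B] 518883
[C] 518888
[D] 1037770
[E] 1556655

-785 * -661 = 518885
A) 518885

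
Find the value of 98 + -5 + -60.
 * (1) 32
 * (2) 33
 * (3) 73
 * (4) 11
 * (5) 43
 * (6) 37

First: 98 + -5 = 93
Then: 93 + -60 = 33
2) 33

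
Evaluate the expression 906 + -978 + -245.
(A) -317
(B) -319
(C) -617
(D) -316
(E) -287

First: 906 + -978 = -72
Then: -72 + -245 = -317
A) -317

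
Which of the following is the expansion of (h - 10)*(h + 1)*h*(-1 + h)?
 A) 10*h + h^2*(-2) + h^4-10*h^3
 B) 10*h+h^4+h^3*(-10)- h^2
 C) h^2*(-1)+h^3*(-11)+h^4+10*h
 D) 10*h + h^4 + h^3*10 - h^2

Expanding (h - 10)*(h + 1)*h*(-1 + h):
= 10*h+h^4+h^3*(-10)- h^2
B) 10*h+h^4+h^3*(-10)- h^2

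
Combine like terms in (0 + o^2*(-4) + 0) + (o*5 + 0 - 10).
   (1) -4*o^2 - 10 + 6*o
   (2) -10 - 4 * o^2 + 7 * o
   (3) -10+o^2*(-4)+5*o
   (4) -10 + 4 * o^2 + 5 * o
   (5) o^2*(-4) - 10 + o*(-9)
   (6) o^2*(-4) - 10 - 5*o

Adding the polynomials and combining like terms:
(0 + o^2*(-4) + 0) + (o*5 + 0 - 10)
= -10+o^2*(-4)+5*o
3) -10+o^2*(-4)+5*o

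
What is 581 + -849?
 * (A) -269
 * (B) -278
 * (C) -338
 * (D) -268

581 + -849 = -268
D) -268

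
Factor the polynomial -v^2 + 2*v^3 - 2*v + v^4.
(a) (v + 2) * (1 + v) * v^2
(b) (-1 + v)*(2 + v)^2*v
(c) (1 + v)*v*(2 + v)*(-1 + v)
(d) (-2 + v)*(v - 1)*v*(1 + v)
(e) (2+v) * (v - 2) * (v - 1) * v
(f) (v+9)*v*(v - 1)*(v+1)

We need to factor -v^2 + 2*v^3 - 2*v + v^4.
The factored form is (1 + v)*v*(2 + v)*(-1 + v).
c) (1 + v)*v*(2 + v)*(-1 + v)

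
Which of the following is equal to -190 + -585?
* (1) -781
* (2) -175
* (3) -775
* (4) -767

-190 + -585 = -775
3) -775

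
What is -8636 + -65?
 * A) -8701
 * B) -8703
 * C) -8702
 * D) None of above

-8636 + -65 = -8701
A) -8701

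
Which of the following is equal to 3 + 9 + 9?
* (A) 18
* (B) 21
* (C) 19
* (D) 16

First: 3 + 9 = 12
Then: 12 + 9 = 21
B) 21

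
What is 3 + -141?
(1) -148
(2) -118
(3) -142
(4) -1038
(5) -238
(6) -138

3 + -141 = -138
6) -138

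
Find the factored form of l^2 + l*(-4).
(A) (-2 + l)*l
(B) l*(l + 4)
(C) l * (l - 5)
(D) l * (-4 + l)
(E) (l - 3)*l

We need to factor l^2 + l*(-4).
The factored form is l * (-4 + l).
D) l * (-4 + l)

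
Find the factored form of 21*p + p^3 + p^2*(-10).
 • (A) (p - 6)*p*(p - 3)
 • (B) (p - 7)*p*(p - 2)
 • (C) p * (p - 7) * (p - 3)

We need to factor 21*p + p^3 + p^2*(-10).
The factored form is p * (p - 7) * (p - 3).
C) p * (p - 7) * (p - 3)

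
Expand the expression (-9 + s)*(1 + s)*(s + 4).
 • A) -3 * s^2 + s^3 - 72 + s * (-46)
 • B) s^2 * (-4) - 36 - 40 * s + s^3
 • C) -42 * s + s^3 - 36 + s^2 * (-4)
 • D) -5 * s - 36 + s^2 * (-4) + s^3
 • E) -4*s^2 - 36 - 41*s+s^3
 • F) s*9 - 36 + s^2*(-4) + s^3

Expanding (-9 + s)*(1 + s)*(s + 4):
= -4*s^2 - 36 - 41*s+s^3
E) -4*s^2 - 36 - 41*s+s^3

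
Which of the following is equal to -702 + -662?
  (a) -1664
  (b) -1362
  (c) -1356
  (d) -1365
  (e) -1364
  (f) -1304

-702 + -662 = -1364
e) -1364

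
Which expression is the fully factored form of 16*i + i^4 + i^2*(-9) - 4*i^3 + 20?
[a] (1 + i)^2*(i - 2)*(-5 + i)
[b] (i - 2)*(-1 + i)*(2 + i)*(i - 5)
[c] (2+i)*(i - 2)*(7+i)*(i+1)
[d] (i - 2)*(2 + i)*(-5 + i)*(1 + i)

We need to factor 16*i + i^4 + i^2*(-9) - 4*i^3 + 20.
The factored form is (i - 2)*(2 + i)*(-5 + i)*(1 + i).
d) (i - 2)*(2 + i)*(-5 + i)*(1 + i)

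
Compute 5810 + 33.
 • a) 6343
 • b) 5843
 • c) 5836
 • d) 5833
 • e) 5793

5810 + 33 = 5843
b) 5843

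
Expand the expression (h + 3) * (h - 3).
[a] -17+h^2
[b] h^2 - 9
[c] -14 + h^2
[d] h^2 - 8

Expanding (h + 3) * (h - 3):
= h^2 - 9
b) h^2 - 9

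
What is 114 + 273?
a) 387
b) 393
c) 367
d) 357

114 + 273 = 387
a) 387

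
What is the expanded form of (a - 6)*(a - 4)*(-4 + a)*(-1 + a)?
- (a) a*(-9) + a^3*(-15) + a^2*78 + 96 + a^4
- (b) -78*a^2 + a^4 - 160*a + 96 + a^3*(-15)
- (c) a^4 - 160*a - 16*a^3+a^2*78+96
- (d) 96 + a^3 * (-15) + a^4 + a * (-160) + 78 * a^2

Expanding (a - 6)*(a - 4)*(-4 + a)*(-1 + a):
= 96 + a^3 * (-15) + a^4 + a * (-160) + 78 * a^2
d) 96 + a^3 * (-15) + a^4 + a * (-160) + 78 * a^2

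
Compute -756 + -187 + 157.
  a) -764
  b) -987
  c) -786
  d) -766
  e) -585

First: -756 + -187 = -943
Then: -943 + 157 = -786
c) -786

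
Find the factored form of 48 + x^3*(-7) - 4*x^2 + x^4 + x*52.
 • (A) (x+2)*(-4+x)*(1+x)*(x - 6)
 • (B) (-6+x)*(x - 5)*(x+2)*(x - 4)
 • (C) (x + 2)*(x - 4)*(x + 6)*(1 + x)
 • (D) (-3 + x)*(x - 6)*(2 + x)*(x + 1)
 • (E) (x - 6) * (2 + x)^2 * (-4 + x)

We need to factor 48 + x^3*(-7) - 4*x^2 + x^4 + x*52.
The factored form is (x+2)*(-4+x)*(1+x)*(x - 6).
A) (x+2)*(-4+x)*(1+x)*(x - 6)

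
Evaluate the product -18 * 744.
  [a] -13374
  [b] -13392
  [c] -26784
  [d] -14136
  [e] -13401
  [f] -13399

-18 * 744 = -13392
b) -13392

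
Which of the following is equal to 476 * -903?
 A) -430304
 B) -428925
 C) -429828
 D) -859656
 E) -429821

476 * -903 = -429828
C) -429828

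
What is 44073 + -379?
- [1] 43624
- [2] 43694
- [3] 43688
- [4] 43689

44073 + -379 = 43694
2) 43694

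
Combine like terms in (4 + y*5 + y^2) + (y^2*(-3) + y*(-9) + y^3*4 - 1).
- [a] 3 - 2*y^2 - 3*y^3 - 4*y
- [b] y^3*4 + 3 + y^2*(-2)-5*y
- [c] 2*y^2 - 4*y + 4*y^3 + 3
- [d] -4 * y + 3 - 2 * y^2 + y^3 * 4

Adding the polynomials and combining like terms:
(4 + y*5 + y^2) + (y^2*(-3) + y*(-9) + y^3*4 - 1)
= -4 * y + 3 - 2 * y^2 + y^3 * 4
d) -4 * y + 3 - 2 * y^2 + y^3 * 4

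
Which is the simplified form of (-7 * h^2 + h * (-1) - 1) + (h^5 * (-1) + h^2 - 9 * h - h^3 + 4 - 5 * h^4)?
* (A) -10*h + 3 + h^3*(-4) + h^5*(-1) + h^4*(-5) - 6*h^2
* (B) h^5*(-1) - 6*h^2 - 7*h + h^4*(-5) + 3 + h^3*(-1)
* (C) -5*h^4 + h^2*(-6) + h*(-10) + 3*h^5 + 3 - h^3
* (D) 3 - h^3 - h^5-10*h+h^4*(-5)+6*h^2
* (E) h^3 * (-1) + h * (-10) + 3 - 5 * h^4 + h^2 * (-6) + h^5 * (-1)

Adding the polynomials and combining like terms:
(-7*h^2 + h*(-1) - 1) + (h^5*(-1) + h^2 - 9*h - h^3 + 4 - 5*h^4)
= h^3 * (-1) + h * (-10) + 3 - 5 * h^4 + h^2 * (-6) + h^5 * (-1)
E) h^3 * (-1) + h * (-10) + 3 - 5 * h^4 + h^2 * (-6) + h^5 * (-1)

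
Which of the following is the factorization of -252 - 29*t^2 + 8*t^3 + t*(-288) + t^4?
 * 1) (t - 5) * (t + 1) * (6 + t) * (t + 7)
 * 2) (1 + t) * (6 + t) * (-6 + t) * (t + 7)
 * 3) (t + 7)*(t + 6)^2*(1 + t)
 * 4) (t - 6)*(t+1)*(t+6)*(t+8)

We need to factor -252 - 29*t^2 + 8*t^3 + t*(-288) + t^4.
The factored form is (1 + t) * (6 + t) * (-6 + t) * (t + 7).
2) (1 + t) * (6 + t) * (-6 + t) * (t + 7)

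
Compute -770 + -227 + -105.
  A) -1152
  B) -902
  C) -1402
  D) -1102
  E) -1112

First: -770 + -227 = -997
Then: -997 + -105 = -1102
D) -1102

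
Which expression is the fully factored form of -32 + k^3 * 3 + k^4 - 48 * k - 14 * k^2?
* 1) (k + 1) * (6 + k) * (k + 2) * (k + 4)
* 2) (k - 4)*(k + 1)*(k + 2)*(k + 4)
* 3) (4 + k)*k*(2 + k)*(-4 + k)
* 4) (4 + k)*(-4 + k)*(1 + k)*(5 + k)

We need to factor -32 + k^3 * 3 + k^4 - 48 * k - 14 * k^2.
The factored form is (k - 4)*(k + 1)*(k + 2)*(k + 4).
2) (k - 4)*(k + 1)*(k + 2)*(k + 4)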